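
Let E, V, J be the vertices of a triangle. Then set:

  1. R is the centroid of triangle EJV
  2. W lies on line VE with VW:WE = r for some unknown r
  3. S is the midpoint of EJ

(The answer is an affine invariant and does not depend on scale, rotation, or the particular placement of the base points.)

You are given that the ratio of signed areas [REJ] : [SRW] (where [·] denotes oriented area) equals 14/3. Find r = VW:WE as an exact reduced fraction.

r = 3/4

Choose coordinates E = (0, 0), V = (1, 0), J = (0, 1).
1. R is the centroid of triangle EJV ⇒ R = (1/3, 1/3)
2. With VW:WE = r, write λ = r/(r+1) so W = V + λ·(E−V); W is affine-linear in λ
3. S is the midpoint of EJ ⇒ S = (0, 1/2)
Every point depending on W is an affine combination of W and λ-independent points, so each such coordinate is linear in λ; the λ² term in each signed area is a multiple of (E−V)×(E−V) = 0, so 2·[REJ] and 2·[SRW] are each linear in λ. Evaluating at λ=0 and λ=1:
  2·[REJ] = -1/3,   2·[SRW] = -1/6·λ
So [REJ]:[SRW] = (-1/3) / (-1/6·λ). Setting this equal to 14/3:
  -1/3 = 14/3·(-1/6·λ)  ⇒  λ = 3/7
Then r = λ/(1−λ) = (3/7)/(4/7) = 3/4. Check: with r = 3/4, W = (4/7, 0) and [REJ]:[SRW] = 14/3 as required.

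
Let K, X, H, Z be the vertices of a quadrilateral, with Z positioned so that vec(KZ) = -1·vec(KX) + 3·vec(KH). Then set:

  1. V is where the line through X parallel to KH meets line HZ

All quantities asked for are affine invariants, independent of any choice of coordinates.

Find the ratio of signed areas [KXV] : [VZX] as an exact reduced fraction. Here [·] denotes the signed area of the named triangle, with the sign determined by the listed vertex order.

Choose coordinates K = (0, 0), X = (1, 0), H = (0, 1), Z = (-1, 3).
1. V is where the line through X parallel to KH meets line HZ ⇒ V = (1, -1)
2·[KXV] = -1, 2·[VZX] = -2
[KXV]:[VZX] = -1:-2 = 1/2

[KXV]:[VZX] = 1/2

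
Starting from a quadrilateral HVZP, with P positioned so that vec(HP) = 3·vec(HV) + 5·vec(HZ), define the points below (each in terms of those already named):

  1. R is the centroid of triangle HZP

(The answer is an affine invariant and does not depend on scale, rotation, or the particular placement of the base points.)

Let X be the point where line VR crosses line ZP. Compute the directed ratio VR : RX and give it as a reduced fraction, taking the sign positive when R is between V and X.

VR:RX = 6

Choose coordinates H = (0, 0), V = (1, 0), Z = (0, 1), P = (3, 5).
1. R is the centroid of triangle HZP ⇒ R = (1, 2)
line VR meets ZP at X = (1, 7/3)
R = V + t·(X−V) with t = 6/7, so VR:RX = 6/7:1/7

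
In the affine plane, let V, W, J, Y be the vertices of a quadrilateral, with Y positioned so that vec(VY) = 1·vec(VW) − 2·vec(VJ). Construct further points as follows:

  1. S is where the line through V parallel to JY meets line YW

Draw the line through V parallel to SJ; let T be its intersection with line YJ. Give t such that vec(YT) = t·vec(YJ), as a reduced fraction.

t = 2

Set V = (0, 0), W = (1, 0), J = (0, 1), Y = (1, -2); any affine frame gives the same invariant.
1. S is where the line through V parallel to JY meets line YW ⇒ S = (1, -3)
through V parallel to SJ: direction (-1, 4); meets YJ at T = (-1, 4)
T = Y + t·(J−Y) with t = 2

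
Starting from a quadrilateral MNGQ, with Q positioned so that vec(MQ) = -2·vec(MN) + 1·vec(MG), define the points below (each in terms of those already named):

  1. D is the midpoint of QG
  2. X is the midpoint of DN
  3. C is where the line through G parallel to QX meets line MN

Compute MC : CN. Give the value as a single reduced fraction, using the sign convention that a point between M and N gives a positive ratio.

Assign M = (0, 0), N = (1, 0), G = (0, 1), Q = (-2, 1) — the answer is frame-independent, so this choice is without loss of generality.
1. D is the midpoint of QG ⇒ D = (-1, 1)
2. X is the midpoint of DN ⇒ X = (0, 1/2)
3. C is where the line through G parallel to QX meets line MN ⇒ C = (4, 0)
C = M + t·(N−M) with t = 4, so MC:CN = t:(1−t) = 4:-3

MC:CN = -4/3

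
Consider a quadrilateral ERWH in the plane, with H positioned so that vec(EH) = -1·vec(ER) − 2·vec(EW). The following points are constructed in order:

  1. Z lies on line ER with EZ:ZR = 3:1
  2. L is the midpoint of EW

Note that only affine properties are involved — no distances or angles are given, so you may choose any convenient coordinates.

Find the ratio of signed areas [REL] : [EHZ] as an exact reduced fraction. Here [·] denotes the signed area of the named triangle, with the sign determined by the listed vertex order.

Set E = (0, 0), R = (1, 0), W = (0, 1), H = (-1, -2); any affine frame gives the same invariant.
1. Z lies on line ER with EZ:ZR = 3:1 ⇒ Z = (3/4, 0)
2. L is the midpoint of EW ⇒ L = (0, 1/2)
2·[REL] = -1/2, 2·[EHZ] = 3/2
[REL]:[EHZ] = -1/2:3/2 = -1/3

[REL]:[EHZ] = -1/3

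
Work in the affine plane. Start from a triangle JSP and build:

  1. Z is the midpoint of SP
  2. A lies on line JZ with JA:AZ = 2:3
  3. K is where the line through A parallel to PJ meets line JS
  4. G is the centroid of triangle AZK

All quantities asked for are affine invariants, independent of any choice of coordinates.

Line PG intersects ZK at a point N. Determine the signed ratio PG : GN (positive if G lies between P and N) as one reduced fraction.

Work in coordinates with J = (0, 0), S = (1, 0), P = (0, 1).
1. Z is the midpoint of SP ⇒ Z = (1/2, 1/2)
2. A lies on line JZ with JA:AZ = 2:3 ⇒ A = (1/5, 1/5)
3. K is where the line through A parallel to PJ meets line JS ⇒ K = (1/5, 0)
4. G is the centroid of triangle AZK ⇒ G = (3/10, 7/30)
line PG meets ZK at N = (6/19, 11/57)
G = P + t·(N−P) with t = 19/20, so PG:GN = 19/20:1/20

PG:GN = 19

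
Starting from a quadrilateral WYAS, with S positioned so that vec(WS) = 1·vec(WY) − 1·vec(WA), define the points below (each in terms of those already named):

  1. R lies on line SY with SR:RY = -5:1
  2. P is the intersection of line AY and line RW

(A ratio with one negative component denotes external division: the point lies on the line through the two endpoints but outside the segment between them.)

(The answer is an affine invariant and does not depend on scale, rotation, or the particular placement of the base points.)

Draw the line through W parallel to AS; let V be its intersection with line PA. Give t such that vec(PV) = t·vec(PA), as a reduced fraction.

t = 9/4

Set W = (0, 0), Y = (1, 0), A = (0, 1), S = (1, -1); any affine frame gives the same invariant.
1. R lies on line SY with SR:RY = -5:1 ⇒ R = (1, 1/4)
2. P is the intersection of line AY and line RW ⇒ P = (4/5, 1/5)
through W parallel to AS: direction (1, -2); meets PA at V = (-1, 2)
V = P + t·(A−P) with t = 9/4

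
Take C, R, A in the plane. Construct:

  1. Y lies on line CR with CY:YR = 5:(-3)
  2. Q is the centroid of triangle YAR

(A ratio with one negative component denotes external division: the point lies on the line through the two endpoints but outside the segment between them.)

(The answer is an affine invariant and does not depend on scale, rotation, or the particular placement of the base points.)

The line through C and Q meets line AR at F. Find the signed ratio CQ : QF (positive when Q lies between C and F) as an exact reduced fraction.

Work in coordinates with C = (0, 0), R = (1, 0), A = (0, 1).
1. Y lies on line CR with CY:YR = 5:(-3) ⇒ Y = (5/2, 0)
2. Q is the centroid of triangle YAR ⇒ Q = (7/6, 1/3)
line CQ meets AR at F = (7/9, 2/9)
Q = C + t·(F−C) with t = 3/2, so CQ:QF = 3/2:-1/2

CQ:QF = -3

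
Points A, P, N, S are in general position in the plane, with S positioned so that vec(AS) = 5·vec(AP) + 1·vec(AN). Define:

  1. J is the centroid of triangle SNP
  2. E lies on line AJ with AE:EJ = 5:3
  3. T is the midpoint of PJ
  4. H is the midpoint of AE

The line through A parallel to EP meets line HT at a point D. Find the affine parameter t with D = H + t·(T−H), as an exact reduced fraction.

Assign A = (0, 0), P = (1, 0), N = (0, 1), S = (5, 1) — the answer is frame-independent, so this choice is without loss of generality.
1. J is the centroid of triangle SNP ⇒ J = (2, 2/3)
2. E lies on line AJ with AE:EJ = 5:3 ⇒ E = (5/4, 5/12)
3. T is the midpoint of PJ ⇒ T = (3/2, 1/3)
4. H is the midpoint of AE ⇒ H = (5/8, 5/24)
through A parallel to EP: direction (-1/4, -5/12); meets HT at D = (5/64, 25/192)
D = H + t·(T−H) with t = -5/8

t = -5/8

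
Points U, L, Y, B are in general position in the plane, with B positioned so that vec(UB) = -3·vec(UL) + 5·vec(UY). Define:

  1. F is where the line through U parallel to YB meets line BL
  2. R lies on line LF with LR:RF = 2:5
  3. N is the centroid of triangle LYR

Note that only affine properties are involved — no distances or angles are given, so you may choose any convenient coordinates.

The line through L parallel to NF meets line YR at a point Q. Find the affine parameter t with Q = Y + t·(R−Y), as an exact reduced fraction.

t = 19/17

Choose coordinates U = (0, 0), L = (1, 0), Y = (0, 1), B = (-3, 5).
1. F is where the line through U parallel to YB meets line BL ⇒ F = (-15, 20)
2. R lies on line LF with LR:RF = 2:5 ⇒ R = (-25/7, 40/7)
3. N is the centroid of triangle LYR ⇒ N = (-6/7, 47/21)
through L parallel to NF: direction (-99/7, 373/21); meets YR at Q = (-475/119, 746/119)
Q = Y + t·(R−Y) with t = 19/17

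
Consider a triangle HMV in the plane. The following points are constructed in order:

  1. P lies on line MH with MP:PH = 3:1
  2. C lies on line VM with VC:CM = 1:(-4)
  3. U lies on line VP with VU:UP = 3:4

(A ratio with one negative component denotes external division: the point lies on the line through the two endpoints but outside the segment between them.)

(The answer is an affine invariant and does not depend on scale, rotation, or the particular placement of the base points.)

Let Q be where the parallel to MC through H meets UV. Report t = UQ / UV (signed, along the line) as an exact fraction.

t = -19/9

Set H = (0, 0), M = (1, 0), V = (0, 1); any affine frame gives the same invariant.
1. P lies on line MH with MP:PH = 3:1 ⇒ P = (1/4, 0)
2. C lies on line VM with VC:CM = 1:(-4) ⇒ C = (-1/3, 4/3)
3. U lies on line VP with VU:UP = 3:4 ⇒ U = (3/28, 4/7)
through H parallel to MC: direction (-4/3, 4/3); meets UV at Q = (1/3, -1/3)
Q = U + t·(V−U) with t = -19/9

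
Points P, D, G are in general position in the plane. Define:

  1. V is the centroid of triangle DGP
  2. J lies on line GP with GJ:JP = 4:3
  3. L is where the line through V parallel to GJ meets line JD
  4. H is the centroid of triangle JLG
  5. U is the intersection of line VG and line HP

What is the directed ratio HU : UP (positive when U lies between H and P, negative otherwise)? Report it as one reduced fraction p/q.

Choose coordinates P = (0, 0), D = (1, 0), G = (0, 1).
1. V is the centroid of triangle DGP ⇒ V = (1/3, 1/3)
2. J lies on line GP with GJ:JP = 4:3 ⇒ J = (0, 3/7)
3. L is where the line through V parallel to GJ meets line JD ⇒ L = (1/3, 2/7)
4. H is the centroid of triangle JLG ⇒ H = (1/9, 4/7)
5. U is the intersection of line VG and line HP ⇒ U = (7/50, 18/25)
U = H + t·(P−H) with t = -13/50, so HU:UP = t:(1−t) = -13/50:63/50

HU:UP = -13/63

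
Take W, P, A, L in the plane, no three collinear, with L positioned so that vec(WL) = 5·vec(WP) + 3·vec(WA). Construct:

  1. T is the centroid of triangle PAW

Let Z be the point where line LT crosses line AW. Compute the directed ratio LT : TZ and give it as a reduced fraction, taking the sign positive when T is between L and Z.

Set W = (0, 0), P = (1, 0), A = (0, 1), L = (5, 3); any affine frame gives the same invariant.
1. T is the centroid of triangle PAW ⇒ T = (1/3, 1/3)
line LT meets AW at Z = (0, 1/7)
T = L + t·(Z−L) with t = 14/15, so LT:TZ = 14/15:1/15

LT:TZ = 14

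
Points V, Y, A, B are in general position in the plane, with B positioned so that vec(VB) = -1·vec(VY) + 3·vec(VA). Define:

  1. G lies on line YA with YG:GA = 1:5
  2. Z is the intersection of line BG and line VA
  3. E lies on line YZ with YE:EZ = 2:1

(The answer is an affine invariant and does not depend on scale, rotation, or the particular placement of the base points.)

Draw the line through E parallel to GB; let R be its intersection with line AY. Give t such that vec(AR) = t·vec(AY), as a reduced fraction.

t = 8/9

Set V = (0, 0), Y = (1, 0), A = (0, 1), B = (-1, 3); any affine frame gives the same invariant.
1. G lies on line YA with YG:GA = 1:5 ⇒ G = (5/6, 1/6)
2. Z is the intersection of line BG and line VA ⇒ Z = (0, 16/11)
3. E lies on line YZ with YE:EZ = 2:1 ⇒ E = (1/3, 32/33)
through E parallel to GB: direction (-11/6, 17/6); meets AY at R = (8/9, 1/9)
R = A + t·(Y−A) with t = 8/9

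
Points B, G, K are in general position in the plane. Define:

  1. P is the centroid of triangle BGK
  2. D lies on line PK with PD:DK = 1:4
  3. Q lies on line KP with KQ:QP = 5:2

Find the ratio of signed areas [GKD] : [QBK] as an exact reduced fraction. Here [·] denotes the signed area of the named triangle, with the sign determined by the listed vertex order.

[GKD]:[QBK] = -28/25

Work in coordinates with B = (0, 0), G = (1, 0), K = (0, 1).
1. P is the centroid of triangle BGK ⇒ P = (1/3, 1/3)
2. D lies on line PK with PD:DK = 1:4 ⇒ D = (4/15, 7/15)
3. Q lies on line KP with KQ:QP = 5:2 ⇒ Q = (5/21, 11/21)
2·[GKD] = 4/15, 2·[QBK] = -5/21
[GKD]:[QBK] = 4/15:-5/21 = -28/25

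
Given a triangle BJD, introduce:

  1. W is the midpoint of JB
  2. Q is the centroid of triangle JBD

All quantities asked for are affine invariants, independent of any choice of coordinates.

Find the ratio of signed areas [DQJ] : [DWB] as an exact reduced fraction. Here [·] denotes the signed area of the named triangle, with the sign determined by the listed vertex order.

Set B = (0, 0), J = (1, 0), D = (0, 1); any affine frame gives the same invariant.
1. W is the midpoint of JB ⇒ W = (1/2, 0)
2. Q is the centroid of triangle JBD ⇒ Q = (1/3, 1/3)
2·[DQJ] = 1/3, 2·[DWB] = -1/2
[DQJ]:[DWB] = 1/3:-1/2 = -2/3

[DQJ]:[DWB] = -2/3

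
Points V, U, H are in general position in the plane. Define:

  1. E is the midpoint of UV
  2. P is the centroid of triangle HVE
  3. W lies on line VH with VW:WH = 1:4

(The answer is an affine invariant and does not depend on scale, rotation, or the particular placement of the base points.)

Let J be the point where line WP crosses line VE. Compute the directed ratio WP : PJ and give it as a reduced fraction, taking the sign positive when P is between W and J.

Work in coordinates with V = (0, 0), U = (1, 0), H = (0, 1).
1. E is the midpoint of UV ⇒ E = (1/2, 0)
2. P is the centroid of triangle HVE ⇒ P = (1/6, 1/3)
3. W lies on line VH with VW:WH = 1:4 ⇒ W = (0, 1/5)
line WP meets VE at J = (-1/4, 0)
P = W + t·(J−W) with t = -2/3, so WP:PJ = -2/3:5/3

WP:PJ = -2/5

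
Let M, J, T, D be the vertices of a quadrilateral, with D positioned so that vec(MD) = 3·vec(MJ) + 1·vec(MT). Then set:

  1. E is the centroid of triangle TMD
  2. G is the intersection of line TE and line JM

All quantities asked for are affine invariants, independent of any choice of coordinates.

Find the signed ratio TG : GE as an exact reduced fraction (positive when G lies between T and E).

Set M = (0, 0), J = (1, 0), T = (0, 1), D = (3, 1); any affine frame gives the same invariant.
1. E is the centroid of triangle TMD ⇒ E = (1, 2/3)
2. G is the intersection of line TE and line JM ⇒ G = (3, 0)
G = T + t·(E−T) with t = 3, so TG:GE = t:(1−t) = 3:-2

TG:GE = -3/2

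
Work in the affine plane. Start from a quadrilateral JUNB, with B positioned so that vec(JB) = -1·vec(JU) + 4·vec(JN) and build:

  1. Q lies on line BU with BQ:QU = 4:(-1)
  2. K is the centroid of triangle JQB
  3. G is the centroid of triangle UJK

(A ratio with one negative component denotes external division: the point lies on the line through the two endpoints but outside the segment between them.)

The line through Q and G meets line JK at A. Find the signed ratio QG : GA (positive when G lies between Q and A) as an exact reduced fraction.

Assign J = (0, 0), U = (1, 0), N = (0, 1), B = (-1, 4) — the answer is frame-independent, so this choice is without loss of generality.
1. Q lies on line BU with BQ:QU = 4:(-1) ⇒ Q = (5/3, -4/3)
2. K is the centroid of triangle JQB ⇒ K = (2/9, 8/9)
3. G is the centroid of triangle UJK ⇒ G = (11/27, 8/27)
line QG meets JK at A = (7/45, 28/45)
G = Q + t·(A−Q) with t = 5/6, so QG:GA = 5/6:1/6

QG:GA = 5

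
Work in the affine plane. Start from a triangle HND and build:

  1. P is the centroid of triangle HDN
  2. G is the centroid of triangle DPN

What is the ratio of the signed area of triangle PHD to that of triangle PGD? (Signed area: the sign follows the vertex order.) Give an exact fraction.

Choose coordinates H = (0, 0), N = (1, 0), D = (0, 1).
1. P is the centroid of triangle HDN ⇒ P = (1/3, 1/3)
2. G is the centroid of triangle DPN ⇒ G = (4/9, 4/9)
2·[PHD] = -1/3, 2·[PGD] = 1/9
[PHD]:[PGD] = -1/3:1/9 = -3

[PHD]:[PGD] = -3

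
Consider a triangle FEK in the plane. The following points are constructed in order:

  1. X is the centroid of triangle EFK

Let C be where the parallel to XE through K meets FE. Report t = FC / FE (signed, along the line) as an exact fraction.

Choose coordinates F = (0, 0), E = (1, 0), K = (0, 1).
1. X is the centroid of triangle EFK ⇒ X = (1/3, 1/3)
through K parallel to XE: direction (2/3, -1/3); meets FE at C = (2, 0)
C = F + t·(E−F) with t = 2

t = 2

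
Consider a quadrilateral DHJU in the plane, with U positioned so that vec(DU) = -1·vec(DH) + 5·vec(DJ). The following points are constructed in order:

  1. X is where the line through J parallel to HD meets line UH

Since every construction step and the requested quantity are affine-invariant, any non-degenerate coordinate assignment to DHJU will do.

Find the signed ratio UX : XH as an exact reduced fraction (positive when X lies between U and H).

Choose coordinates D = (0, 0), H = (1, 0), J = (0, 1), U = (-1, 5).
1. X is where the line through J parallel to HD meets line UH ⇒ X = (3/5, 1)
X = U + t·(H−U) with t = 4/5, so UX:XH = t:(1−t) = 4/5:1/5

UX:XH = 4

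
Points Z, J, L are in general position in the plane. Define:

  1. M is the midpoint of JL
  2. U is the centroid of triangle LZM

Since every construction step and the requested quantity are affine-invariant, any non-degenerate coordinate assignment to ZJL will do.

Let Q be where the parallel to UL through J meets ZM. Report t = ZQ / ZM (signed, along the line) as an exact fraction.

t = 3/2

Work in coordinates with Z = (0, 0), J = (1, 0), L = (0, 1).
1. M is the midpoint of JL ⇒ M = (1/2, 1/2)
2. U is the centroid of triangle LZM ⇒ U = (1/6, 1/2)
through J parallel to UL: direction (-1/6, 1/2); meets ZM at Q = (3/4, 3/4)
Q = Z + t·(M−Z) with t = 3/2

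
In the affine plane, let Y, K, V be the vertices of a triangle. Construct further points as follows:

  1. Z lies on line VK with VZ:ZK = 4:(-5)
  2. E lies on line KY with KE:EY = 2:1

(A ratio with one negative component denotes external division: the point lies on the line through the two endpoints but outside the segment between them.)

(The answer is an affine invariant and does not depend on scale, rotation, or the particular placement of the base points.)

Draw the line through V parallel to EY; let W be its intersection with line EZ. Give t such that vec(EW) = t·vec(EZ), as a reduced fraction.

t = 1/5

Choose coordinates Y = (0, 0), K = (1, 0), V = (0, 1).
1. Z lies on line VK with VZ:ZK = 4:(-5) ⇒ Z = (-4, 5)
2. E lies on line KY with KE:EY = 2:1 ⇒ E = (1/3, 0)
through V parallel to EY: direction (-1/3, 0); meets EZ at W = (-8/15, 1)
W = E + t·(Z−E) with t = 1/5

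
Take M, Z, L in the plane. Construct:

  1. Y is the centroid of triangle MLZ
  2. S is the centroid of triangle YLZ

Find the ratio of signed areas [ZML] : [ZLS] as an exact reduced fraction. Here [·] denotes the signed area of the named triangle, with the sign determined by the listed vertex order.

Choose coordinates M = (0, 0), Z = (1, 0), L = (0, 1).
1. Y is the centroid of triangle MLZ ⇒ Y = (1/3, 1/3)
2. S is the centroid of triangle YLZ ⇒ S = (4/9, 4/9)
2·[ZML] = -1, 2·[ZLS] = 1/9
[ZML]:[ZLS] = -1:1/9 = -9

[ZML]:[ZLS] = -9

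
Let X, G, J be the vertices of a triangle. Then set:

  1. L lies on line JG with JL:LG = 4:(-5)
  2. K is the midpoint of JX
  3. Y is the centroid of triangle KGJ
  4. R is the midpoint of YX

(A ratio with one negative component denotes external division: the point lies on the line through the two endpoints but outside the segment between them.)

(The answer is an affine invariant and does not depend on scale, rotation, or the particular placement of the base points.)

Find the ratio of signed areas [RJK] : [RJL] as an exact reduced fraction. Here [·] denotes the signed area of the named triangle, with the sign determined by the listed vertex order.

Work in coordinates with X = (0, 0), G = (1, 0), J = (0, 1).
1. L lies on line JG with JL:LG = 4:(-5) ⇒ L = (-4, 5)
2. K is the midpoint of JX ⇒ K = (0, 1/2)
3. Y is the centroid of triangle KGJ ⇒ Y = (1/3, 1/2)
4. R is the midpoint of YX ⇒ R = (1/6, 1/4)
2·[RJK] = 1/12, 2·[RJL] = 7/3
[RJK]:[RJL] = 1/12:7/3 = 1/28

[RJK]:[RJL] = 1/28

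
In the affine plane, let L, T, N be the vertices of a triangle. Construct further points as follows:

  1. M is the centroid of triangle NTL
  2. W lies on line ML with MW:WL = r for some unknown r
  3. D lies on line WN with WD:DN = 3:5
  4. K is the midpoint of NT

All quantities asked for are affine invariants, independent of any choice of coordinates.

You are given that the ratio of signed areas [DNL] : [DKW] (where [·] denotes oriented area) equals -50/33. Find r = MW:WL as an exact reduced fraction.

r = 2/5

Set L = (0, 0), T = (1, 0), N = (0, 1); any affine frame gives the same invariant.
1. M is the centroid of triangle NTL ⇒ M = (1/3, 1/3)
2. With MW:WL = r, write λ = r/(r+1) so W = M + λ·(L−M); W is affine-linear in λ
3. D lies on line WN with WD:DN = 3:5 ⇒ D is an affine combination of earlier points and hence also affine-linear in λ
4. K is the midpoint of NT ⇒ K = (1/2, 1/2)
Every point depending on W is an affine combination of W and λ-independent points, so each such coordinate is linear in λ; the λ² term in each signed area is a multiple of (L−M)×(L−M) = 0, so 2·[DNL] and 2·[DKW] are each linear in λ. Evaluating at λ=0 and λ=1:
  2·[DNL] = -5/24·λ + 5/24,   2·[DKW] = -1/8·λ − 1/16
So [DNL]:[DKW] = (-5/24·λ + 5/24) / (-1/8·λ − 1/16). Setting this equal to -50/33:
  -5/24·λ + 5/24 = -50/33·(-1/8·λ − 1/16)  ⇒  λ = 2/7
Then r = λ/(1−λ) = (2/7)/(5/7) = 2/5. Check: with r = 2/5, W = (5/21, 5/21) and [DNL]:[DKW] = -50/33 as required.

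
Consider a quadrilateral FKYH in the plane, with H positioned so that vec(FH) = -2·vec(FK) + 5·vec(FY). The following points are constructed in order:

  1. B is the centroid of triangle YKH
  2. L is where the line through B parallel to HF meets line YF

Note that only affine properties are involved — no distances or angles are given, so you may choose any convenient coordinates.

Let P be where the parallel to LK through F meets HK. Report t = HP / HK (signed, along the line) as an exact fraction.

Set F = (0, 0), K = (1, 0), Y = (0, 1), H = (-2, 5); any affine frame gives the same invariant.
1. B is the centroid of triangle YKH ⇒ B = (-1/3, 2)
2. L is where the line through B parallel to HF meets line YF ⇒ L = (0, 7/6)
through F parallel to LK: direction (1, -7/6); meets HK at P = (10/3, -35/9)
P = H + t·(K−H) with t = 16/9

t = 16/9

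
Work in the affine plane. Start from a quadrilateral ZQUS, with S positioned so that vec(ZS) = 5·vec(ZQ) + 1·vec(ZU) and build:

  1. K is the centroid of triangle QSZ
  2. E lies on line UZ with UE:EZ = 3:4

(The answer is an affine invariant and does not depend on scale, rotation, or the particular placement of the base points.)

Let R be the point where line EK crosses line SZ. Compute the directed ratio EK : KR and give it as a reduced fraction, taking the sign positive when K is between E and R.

EK:KR = -67/7

Choose coordinates Z = (0, 0), Q = (1, 0), U = (0, 1), S = (5, 1).
1. K is the centroid of triangle QSZ ⇒ K = (2, 1/3)
2. E lies on line UZ with UE:EZ = 3:4 ⇒ E = (0, 4/7)
line EK meets SZ at R = (120/67, 24/67)
K = E + t·(R−E) with t = 67/60, so EK:KR = 67/60:-7/60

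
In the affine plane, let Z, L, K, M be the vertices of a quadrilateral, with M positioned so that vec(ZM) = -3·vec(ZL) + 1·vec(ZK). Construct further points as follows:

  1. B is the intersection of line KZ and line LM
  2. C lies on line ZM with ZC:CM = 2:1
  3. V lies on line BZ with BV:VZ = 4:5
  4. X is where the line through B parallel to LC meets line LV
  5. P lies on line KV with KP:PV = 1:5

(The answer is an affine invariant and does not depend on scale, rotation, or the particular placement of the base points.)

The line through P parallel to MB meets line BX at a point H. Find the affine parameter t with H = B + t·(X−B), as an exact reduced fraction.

t = 131/8

Work in coordinates with Z = (0, 0), L = (1, 0), K = (0, 1), M = (-3, 1).
1. B is the intersection of line KZ and line LM ⇒ B = (0, 1/4)
2. C lies on line ZM with ZC:CM = 2:1 ⇒ C = (-2, 2/3)
3. V lies on line BZ with BV:VZ = 4:5 ⇒ V = (0, 5/36)
4. X is where the line through B parallel to LC meets line LV ⇒ X = (4/3, -5/108)
5. P lies on line KV with KP:PV = 1:5 ⇒ P = (0, 185/216)
through P parallel to MB: direction (3, -3/4); meets BX at H = (131/6, -497/108)
H = B + t·(X−B) with t = 131/8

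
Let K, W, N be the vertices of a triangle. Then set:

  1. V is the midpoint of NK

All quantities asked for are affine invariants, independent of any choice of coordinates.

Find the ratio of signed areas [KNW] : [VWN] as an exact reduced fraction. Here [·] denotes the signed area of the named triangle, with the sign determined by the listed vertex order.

[KNW]:[VWN] = -2

Work in coordinates with K = (0, 0), W = (1, 0), N = (0, 1).
1. V is the midpoint of NK ⇒ V = (0, 1/2)
2·[KNW] = -1, 2·[VWN] = 1/2
[KNW]:[VWN] = -1:1/2 = -2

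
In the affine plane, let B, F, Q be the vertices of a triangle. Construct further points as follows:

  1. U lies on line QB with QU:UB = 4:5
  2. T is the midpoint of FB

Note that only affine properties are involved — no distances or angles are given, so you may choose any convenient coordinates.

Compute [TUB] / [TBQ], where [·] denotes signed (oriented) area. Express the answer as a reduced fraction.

Choose coordinates B = (0, 0), F = (1, 0), Q = (0, 1).
1. U lies on line QB with QU:UB = 4:5 ⇒ U = (0, 5/9)
2. T is the midpoint of FB ⇒ T = (1/2, 0)
2·[TUB] = 5/18, 2·[TBQ] = -1/2
[TUB]:[TBQ] = 5/18:-1/2 = -5/9

[TUB]:[TBQ] = -5/9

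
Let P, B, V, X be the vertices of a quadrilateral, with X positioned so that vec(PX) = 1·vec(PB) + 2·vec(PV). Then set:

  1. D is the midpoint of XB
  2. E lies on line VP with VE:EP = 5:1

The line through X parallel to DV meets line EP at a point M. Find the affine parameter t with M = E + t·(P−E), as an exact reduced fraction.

Assign P = (0, 0), B = (1, 0), V = (0, 1), X = (1, 2) — the answer is frame-independent, so this choice is without loss of generality.
1. D is the midpoint of XB ⇒ D = (1, 1)
2. E lies on line VP with VE:EP = 5:1 ⇒ E = (0, 1/6)
through X parallel to DV: direction (-1, 0); meets EP at M = (0, 2)
M = E + t·(P−E) with t = -11

t = -11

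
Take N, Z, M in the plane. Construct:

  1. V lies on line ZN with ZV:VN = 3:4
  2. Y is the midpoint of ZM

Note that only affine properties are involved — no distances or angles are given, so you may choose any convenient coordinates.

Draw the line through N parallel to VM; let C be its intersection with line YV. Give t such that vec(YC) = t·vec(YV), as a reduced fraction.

t = 11/3

Choose coordinates N = (0, 0), Z = (1, 0), M = (0, 1).
1. V lies on line ZN with ZV:VN = 3:4 ⇒ V = (4/7, 0)
2. Y is the midpoint of ZM ⇒ Y = (1/2, 1/2)
through N parallel to VM: direction (-4/7, 1); meets YV at C = (16/21, -4/3)
C = Y + t·(V−Y) with t = 11/3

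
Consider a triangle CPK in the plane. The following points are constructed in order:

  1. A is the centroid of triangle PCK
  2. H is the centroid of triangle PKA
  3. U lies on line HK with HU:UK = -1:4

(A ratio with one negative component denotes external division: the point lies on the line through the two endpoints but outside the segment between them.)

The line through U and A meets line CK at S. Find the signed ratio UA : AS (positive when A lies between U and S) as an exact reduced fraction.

Set C = (0, 0), P = (1, 0), K = (0, 1); any affine frame gives the same invariant.
1. A is the centroid of triangle PCK ⇒ A = (1/3, 1/3)
2. H is the centroid of triangle PKA ⇒ H = (4/9, 4/9)
3. U lies on line HK with HU:UK = -1:4 ⇒ U = (16/27, 7/27)
line UA meets CK at S = (0, 3/7)
A = U + t·(S−U) with t = 7/16, so UA:AS = 7/16:9/16

UA:AS = 7/9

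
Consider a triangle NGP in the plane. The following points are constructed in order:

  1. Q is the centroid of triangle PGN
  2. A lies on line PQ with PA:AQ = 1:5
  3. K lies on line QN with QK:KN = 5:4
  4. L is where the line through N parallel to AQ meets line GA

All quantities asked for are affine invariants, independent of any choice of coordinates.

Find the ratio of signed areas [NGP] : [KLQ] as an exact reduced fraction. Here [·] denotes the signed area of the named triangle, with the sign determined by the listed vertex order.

Work in coordinates with N = (0, 0), G = (1, 0), P = (0, 1).
1. Q is the centroid of triangle PGN ⇒ Q = (1/3, 1/3)
2. A lies on line PQ with PA:AQ = 1:5 ⇒ A = (1/18, 8/9)
3. K lies on line QN with QK:KN = 5:4 ⇒ K = (4/27, 4/27)
4. L is where the line through N parallel to AQ meets line GA ⇒ L = (-8/9, 16/9)
2·[NGP] = 1, 2·[KLQ] = -40/81
[NGP]:[KLQ] = 1:-40/81 = -81/40

[NGP]:[KLQ] = -81/40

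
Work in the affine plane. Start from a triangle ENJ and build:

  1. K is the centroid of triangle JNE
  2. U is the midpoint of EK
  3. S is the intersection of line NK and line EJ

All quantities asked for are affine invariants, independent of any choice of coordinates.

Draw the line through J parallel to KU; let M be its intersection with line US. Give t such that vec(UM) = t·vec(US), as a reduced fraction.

Assign E = (0, 0), N = (1, 0), J = (0, 1) — the answer is frame-independent, so this choice is without loss of generality.
1. K is the centroid of triangle JNE ⇒ K = (1/3, 1/3)
2. U is the midpoint of EK ⇒ U = (1/6, 1/6)
3. S is the intersection of line NK and line EJ ⇒ S = (0, 1/2)
through J parallel to KU: direction (-1/6, -1/6); meets US at M = (-1/6, 5/6)
M = U + t·(S−U) with t = 2

t = 2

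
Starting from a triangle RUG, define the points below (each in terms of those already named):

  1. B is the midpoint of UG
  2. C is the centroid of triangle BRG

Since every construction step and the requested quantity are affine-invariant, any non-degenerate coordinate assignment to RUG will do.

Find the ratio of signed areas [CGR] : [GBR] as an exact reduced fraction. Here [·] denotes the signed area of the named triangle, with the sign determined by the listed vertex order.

Set R = (0, 0), U = (1, 0), G = (0, 1); any affine frame gives the same invariant.
1. B is the midpoint of UG ⇒ B = (1/2, 1/2)
2. C is the centroid of triangle BRG ⇒ C = (1/6, 1/2)
2·[CGR] = 1/6, 2·[GBR] = -1/2
[CGR]:[GBR] = 1/6:-1/2 = -1/3

[CGR]:[GBR] = -1/3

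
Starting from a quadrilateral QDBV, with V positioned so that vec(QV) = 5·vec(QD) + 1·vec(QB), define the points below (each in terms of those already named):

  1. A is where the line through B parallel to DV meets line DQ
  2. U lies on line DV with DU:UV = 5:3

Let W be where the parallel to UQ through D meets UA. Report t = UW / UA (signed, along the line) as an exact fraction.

t = -1/4

Assign Q = (0, 0), D = (1, 0), B = (0, 1), V = (5, 1) — the answer is frame-independent, so this choice is without loss of generality.
1. A is where the line through B parallel to DV meets line DQ ⇒ A = (-4, 0)
2. U lies on line DV with DU:UV = 5:3 ⇒ U = (7/2, 5/8)
through D parallel to UQ: direction (-7/2, -5/8); meets UA at W = (43/8, 25/32)
W = U + t·(A−U) with t = -1/4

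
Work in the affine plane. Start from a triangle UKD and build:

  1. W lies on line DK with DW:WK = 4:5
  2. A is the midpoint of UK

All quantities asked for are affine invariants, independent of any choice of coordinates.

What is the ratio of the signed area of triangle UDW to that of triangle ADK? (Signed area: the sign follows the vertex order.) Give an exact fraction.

[UDW]:[ADK] = 8/9

Choose coordinates U = (0, 0), K = (1, 0), D = (0, 1).
1. W lies on line DK with DW:WK = 4:5 ⇒ W = (4/9, 5/9)
2. A is the midpoint of UK ⇒ A = (1/2, 0)
2·[UDW] = -4/9, 2·[ADK] = -1/2
[UDW]:[ADK] = -4/9:-1/2 = 8/9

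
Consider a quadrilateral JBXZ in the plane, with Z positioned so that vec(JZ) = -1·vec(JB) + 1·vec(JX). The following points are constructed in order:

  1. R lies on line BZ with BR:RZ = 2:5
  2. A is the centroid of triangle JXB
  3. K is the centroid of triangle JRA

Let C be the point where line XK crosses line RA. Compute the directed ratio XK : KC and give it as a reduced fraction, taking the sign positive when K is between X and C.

Choose coordinates J = (0, 0), B = (1, 0), X = (0, 1), Z = (-1, 1).
1. R lies on line BZ with BR:RZ = 2:5 ⇒ R = (3/7, 2/7)
2. A is the centroid of triangle JXB ⇒ A = (1/3, 1/3)
3. K is the centroid of triangle JRA ⇒ K = (16/63, 13/63)
line XK meets RA at C = (4/21, 17/42)
K = X + t·(C−X) with t = 4/3, so XK:KC = 4/3:-1/3

XK:KC = -4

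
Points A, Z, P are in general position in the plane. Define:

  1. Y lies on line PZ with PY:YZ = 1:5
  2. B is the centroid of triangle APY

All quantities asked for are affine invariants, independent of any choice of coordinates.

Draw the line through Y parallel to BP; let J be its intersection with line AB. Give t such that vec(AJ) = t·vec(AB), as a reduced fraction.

Set A = (0, 0), Z = (1, 0), P = (0, 1); any affine frame gives the same invariant.
1. Y lies on line PZ with PY:YZ = 1:5 ⇒ Y = (1/6, 5/6)
2. B is the centroid of triangle APY ⇒ B = (1/18, 11/18)
through Y parallel to BP: direction (-1/18, 7/18); meets AB at J = (1/9, 11/9)
J = A + t·(B−A) with t = 2

t = 2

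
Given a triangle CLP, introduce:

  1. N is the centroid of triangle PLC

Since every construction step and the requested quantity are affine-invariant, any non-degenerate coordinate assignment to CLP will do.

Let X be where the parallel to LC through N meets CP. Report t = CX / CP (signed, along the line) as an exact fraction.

Assign C = (0, 0), L = (1, 0), P = (0, 1) — the answer is frame-independent, so this choice is without loss of generality.
1. N is the centroid of triangle PLC ⇒ N = (1/3, 1/3)
through N parallel to LC: direction (-1, 0); meets CP at X = (0, 1/3)
X = C + t·(P−C) with t = 1/3

t = 1/3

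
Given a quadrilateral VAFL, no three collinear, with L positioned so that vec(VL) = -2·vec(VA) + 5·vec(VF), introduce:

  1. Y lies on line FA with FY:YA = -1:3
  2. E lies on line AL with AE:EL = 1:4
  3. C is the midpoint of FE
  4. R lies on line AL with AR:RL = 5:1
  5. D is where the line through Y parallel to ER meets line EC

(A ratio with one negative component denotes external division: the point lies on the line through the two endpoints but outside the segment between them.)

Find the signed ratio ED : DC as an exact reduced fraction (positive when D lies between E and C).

Work in coordinates with V = (0, 0), A = (1, 0), F = (0, 1), L = (-2, 5).
1. Y lies on line FA with FY:YA = -1:3 ⇒ Y = (-1/2, 3/2)
2. E lies on line AL with AE:EL = 1:4 ⇒ E = (2/5, 1)
3. C is the midpoint of FE ⇒ C = (1/5, 1)
4. R lies on line AL with AR:RL = 5:1 ⇒ R = (-3/2, 25/6)
5. D is where the line through Y parallel to ER meets line EC ⇒ D = (-1/5, 1)
D = E + t·(C−E) with t = 3, so ED:DC = t:(1−t) = 3:-2

ED:DC = -3/2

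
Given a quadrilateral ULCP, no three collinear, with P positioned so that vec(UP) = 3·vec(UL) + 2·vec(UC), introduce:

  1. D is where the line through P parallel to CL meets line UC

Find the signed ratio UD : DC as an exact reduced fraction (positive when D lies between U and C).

Choose coordinates U = (0, 0), L = (1, 0), C = (0, 1), P = (3, 2).
1. D is where the line through P parallel to CL meets line UC ⇒ D = (0, 5)
D = U + t·(C−U) with t = 5, so UD:DC = t:(1−t) = 5:-4

UD:DC = -5/4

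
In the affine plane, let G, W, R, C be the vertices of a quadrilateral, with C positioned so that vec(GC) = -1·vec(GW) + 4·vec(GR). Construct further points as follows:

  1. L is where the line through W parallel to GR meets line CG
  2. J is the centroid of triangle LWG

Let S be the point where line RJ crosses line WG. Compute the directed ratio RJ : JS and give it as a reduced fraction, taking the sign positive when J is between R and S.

Work in coordinates with G = (0, 0), W = (1, 0), R = (0, 1), C = (-1, 4).
1. L is where the line through W parallel to GR meets line CG ⇒ L = (1, -4)
2. J is the centroid of triangle LWG ⇒ J = (2/3, -4/3)
line RJ meets WG at S = (2/7, 0)
J = R + t·(S−R) with t = 7/3, so RJ:JS = 7/3:-4/3

RJ:JS = -7/4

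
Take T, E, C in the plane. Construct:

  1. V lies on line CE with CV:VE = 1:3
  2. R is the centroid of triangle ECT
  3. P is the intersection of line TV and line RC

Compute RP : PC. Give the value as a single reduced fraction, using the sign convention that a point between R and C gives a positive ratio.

RP:PC = 2/3

Assign T = (0, 0), E = (1, 0), C = (0, 1) — the answer is frame-independent, so this choice is without loss of generality.
1. V lies on line CE with CV:VE = 1:3 ⇒ V = (1/4, 3/4)
2. R is the centroid of triangle ECT ⇒ R = (1/3, 1/3)
3. P is the intersection of line TV and line RC ⇒ P = (1/5, 3/5)
P = R + t·(C−R) with t = 2/5, so RP:PC = t:(1−t) = 2/5:3/5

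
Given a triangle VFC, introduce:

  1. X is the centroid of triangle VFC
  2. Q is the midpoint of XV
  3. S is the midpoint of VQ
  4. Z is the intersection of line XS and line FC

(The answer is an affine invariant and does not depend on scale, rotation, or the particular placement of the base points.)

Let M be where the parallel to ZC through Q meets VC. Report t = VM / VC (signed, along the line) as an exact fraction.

Choose coordinates V = (0, 0), F = (1, 0), C = (0, 1).
1. X is the centroid of triangle VFC ⇒ X = (1/3, 1/3)
2. Q is the midpoint of XV ⇒ Q = (1/6, 1/6)
3. S is the midpoint of VQ ⇒ S = (1/12, 1/12)
4. Z is the intersection of line XS and line FC ⇒ Z = (1/2, 1/2)
through Q parallel to ZC: direction (-1/2, 1/2); meets VC at M = (0, 1/3)
M = V + t·(C−V) with t = 1/3

t = 1/3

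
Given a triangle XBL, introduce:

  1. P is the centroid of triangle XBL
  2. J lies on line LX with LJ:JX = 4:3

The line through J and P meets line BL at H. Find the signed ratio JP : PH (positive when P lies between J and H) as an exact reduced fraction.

JP:PH = 5/7

Choose coordinates X = (0, 0), B = (1, 0), L = (0, 1).
1. P is the centroid of triangle XBL ⇒ P = (1/3, 1/3)
2. J lies on line LX with LJ:JX = 4:3 ⇒ J = (0, 3/7)
line JP meets BL at H = (4/5, 1/5)
P = J + t·(H−J) with t = 5/12, so JP:PH = 5/12:7/12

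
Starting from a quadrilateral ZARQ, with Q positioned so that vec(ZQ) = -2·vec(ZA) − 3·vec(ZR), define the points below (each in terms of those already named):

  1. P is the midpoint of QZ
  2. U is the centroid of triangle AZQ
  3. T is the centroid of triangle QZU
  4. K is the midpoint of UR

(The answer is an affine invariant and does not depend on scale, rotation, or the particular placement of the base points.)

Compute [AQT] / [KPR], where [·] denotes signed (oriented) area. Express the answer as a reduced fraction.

Choose coordinates Z = (0, 0), A = (1, 0), R = (0, 1), Q = (-2, -3).
1. P is the midpoint of QZ ⇒ P = (-1, -3/2)
2. U is the centroid of triangle AZQ ⇒ U = (-1/3, -1)
3. T is the centroid of triangle QZU ⇒ T = (-7/9, -4/3)
4. K is the midpoint of UR ⇒ K = (-1/6, 0)
2·[AQT] = -4/3, 2·[KPR] = -7/12
[AQT]:[KPR] = -4/3:-7/12 = 16/7

[AQT]:[KPR] = 16/7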